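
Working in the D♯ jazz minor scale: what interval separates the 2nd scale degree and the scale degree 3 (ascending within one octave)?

minor second

Spelling the D♯ jazz minor scale: D♯ E♯ F♯ G♯ A♯ B♯ C𝄪.
The 2nd scale degree is E♯ and the 3rd degree is F♯.
2 letter names make it a second; at 1 semitone (a half step narrower than major) the quality is minor.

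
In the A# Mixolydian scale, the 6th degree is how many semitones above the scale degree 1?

The scale is A# B# C## D# E# F## G#.
A# up to F## is a major sixth — 9 semitones.

9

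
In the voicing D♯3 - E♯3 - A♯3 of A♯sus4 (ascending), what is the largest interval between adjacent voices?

perfect fourth

Adjacent intervals: D♯3→E♯3 = major second; E♯3→A♯3 = perfect fourth.
The largest is E♯3 to A♯3, a perfect fourth (5 semitones).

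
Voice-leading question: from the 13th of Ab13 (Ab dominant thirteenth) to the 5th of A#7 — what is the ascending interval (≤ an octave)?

augmented seventh

Ab13 (Ab dominant thirteenth) has F as its 13th, and A#7 has E# as its 5th.
F up to E# is 12 semitones, a half step wider than a major seventh, so the interval is augmented.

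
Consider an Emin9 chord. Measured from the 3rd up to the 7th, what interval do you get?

The chord tones of E minor ninth are E–G–B–D–F#.
3rd = G; 7th = D.
From G to D is 7 semitones, exactly the perfect fifth.

perfect fifth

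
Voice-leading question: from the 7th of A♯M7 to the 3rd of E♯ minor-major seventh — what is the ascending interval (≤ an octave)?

diminished 8th

A♯M7 has G𝄪 as its 7th, and E♯ minor-major seventh has G♯ as its 3rd.
8 letter names make it an octave; at 11 semitones (a half step narrower than perfect) the quality is diminished.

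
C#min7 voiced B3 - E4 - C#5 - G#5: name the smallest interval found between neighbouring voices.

perfect 4th

Adjacent intervals: B3→E4 = perfect fourth; E4→C#5 = major sixth; C#5→G#5 = perfect fifth.
The smallest is B3 to E4, a perfect fourth (5 semitones).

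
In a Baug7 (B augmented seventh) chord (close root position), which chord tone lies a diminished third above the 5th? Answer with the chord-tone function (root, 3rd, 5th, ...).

7th

B7#5 is spelled B D# F## A.
The 5th is F##. A diminished third above F## is A.
A is the chord's 7th.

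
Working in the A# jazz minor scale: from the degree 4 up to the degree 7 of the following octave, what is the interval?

augmented eleventh

A# melodic minor: A# B# C# D# E# F## G##.
Degree 4 = D#; 7th scale degree (up an octave) = G##.
11 letter names make it an eleventh; at 18 semitones (a half step wider than perfect) the quality is augmented.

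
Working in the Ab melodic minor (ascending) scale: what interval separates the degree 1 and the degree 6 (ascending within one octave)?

The scale runs Ab Bb Cb Db Eb F G.
The degree 1 is Ab and the scale degree 6 is F.
Counting 6 letters and 9 half steps from Ab gives a major sixth.

major sixth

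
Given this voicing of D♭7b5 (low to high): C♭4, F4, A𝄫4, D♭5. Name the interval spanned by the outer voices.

The outer voices are C♭4 and D♭5.
From C♭ to D♭ is 14 semitones, exactly the major ninth.

major ninth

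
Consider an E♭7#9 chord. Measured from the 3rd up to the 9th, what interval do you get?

M7

Spelling the chord: E♭ G B♭ D♭ F♯.
The 3rd is G and the 9th is F♯.
G up to F♯ spans 7 letter names and 11 semitones — a major seventh.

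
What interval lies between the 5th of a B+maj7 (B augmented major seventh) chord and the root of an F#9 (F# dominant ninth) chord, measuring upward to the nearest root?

The 5th of B+maj7 (B augmented major seventh) is F##; the root of F#9 (F# dominant ninth) is F#.
From F## to F#: 11 semitones over an octave = diminished.

diminished octave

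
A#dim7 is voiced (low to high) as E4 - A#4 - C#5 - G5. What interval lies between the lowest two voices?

Those voices are E4 and A#4.
4 letter names make it a fourth; at 6 semitones (a half step wider than perfect) the quality is augmented.

augmented fourth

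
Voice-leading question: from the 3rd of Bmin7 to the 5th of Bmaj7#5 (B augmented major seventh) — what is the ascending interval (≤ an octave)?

augmented third

The 3rd of Bmin7 is D; the 5th of Bmaj7#5 (B augmented major seventh) is F##.
D up to F## is 5 semitones, a half step wider than a major third, so the interval is augmented.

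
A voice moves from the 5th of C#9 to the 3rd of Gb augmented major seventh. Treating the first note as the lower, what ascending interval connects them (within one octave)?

C#9 has G# as its 5th, and Gb augmented major seventh has Bb as its 3rd.
From G# to Bb: 2 semitones over a third = diminished.

diminished third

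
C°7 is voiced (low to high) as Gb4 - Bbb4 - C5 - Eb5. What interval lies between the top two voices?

minor third

Those voices are C5 and Eb5.
3 letter names make it a third; at 3 semitones (a half step narrower than major) the quality is minor.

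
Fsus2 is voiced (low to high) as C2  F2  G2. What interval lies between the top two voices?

major second

Those voices are F2 and G2.
From F to G is 2 semitones, exactly the major second.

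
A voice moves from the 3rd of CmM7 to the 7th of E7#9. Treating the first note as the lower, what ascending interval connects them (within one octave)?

CmM7 has Eb as its 3rd, and E7#9 has D as its 7th.
Counting 7 letters and 11 half steps from Eb gives a major seventh.

M7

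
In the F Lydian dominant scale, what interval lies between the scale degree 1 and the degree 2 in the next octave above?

F lydian dominant: F G A B C D E♭.
So we need the interval from F up to G.
Counting 9 letters and 14 half steps from F gives a major ninth.

major ninth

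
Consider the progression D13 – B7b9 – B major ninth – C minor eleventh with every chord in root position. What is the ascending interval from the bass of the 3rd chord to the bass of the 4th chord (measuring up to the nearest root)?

The roots are B and C.
B up to C is 1 semitone, a half step narrower than a major second, so the interval is minor.

minor 2nd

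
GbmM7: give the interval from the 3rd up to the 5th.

major third

Gbm(maj7) is spelled Gb, Bbb, Db, F.
So we need the interval from Bbb up to Db.
From Bbb to Db is 4 semitones, exactly the major third.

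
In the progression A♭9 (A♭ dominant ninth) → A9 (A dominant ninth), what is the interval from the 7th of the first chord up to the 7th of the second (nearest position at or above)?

The 7th of A♭9 (A♭ dominant ninth) is G♭; the 7th of A9 (A dominant ninth) is G.
G♭ up to G is 1 semitone, a half step wider than a perfect unison, so the interval is augmented.

A1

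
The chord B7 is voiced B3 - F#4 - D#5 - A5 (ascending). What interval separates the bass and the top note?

minor fourteenth

The outer voices are B3 and A5.
B up to A is 22 semitones, a half step narrower than a major fourteenth, so the interval is minor.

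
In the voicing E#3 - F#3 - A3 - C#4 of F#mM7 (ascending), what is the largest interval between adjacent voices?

Adjacent intervals: E#3→F#3 = minor second; F#3→A3 = minor third; A3→C#4 = major third.
The largest is A3 to C#4, a major third (4 semitones).

major third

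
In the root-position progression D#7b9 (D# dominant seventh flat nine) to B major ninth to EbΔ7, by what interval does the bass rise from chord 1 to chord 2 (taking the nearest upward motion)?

The roots are D# and B.
6 letter names make it a sixth; at 8 semitones (a half step narrower than major) the quality is minor.

m6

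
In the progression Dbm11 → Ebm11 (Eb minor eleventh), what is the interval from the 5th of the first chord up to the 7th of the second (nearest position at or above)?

perfect 4th

The 5th of Dbm11 is Ab; the 7th of Ebm11 (Eb minor eleventh) is Db.
From Ab to Db is 5 semitones, exactly the perfect fourth.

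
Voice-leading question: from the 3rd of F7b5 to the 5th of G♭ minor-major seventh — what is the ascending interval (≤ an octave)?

The 3rd of F7b5 is A; the 5th of G♭ minor-major seventh is D♭.
From A to D♭: 4 semitones over a fourth = diminished.

diminished fourth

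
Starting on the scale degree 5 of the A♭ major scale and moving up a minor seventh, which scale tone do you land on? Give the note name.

The scale is A♭ B♭ C D♭ E♭ F G.
The scale degree 5 is E♭; a minor seventh above that is D♭ — scale degree 4.

Db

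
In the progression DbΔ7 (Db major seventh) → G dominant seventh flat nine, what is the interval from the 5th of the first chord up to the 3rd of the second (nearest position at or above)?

DbΔ7 (Db major seventh) has Ab as its 5th, and G dominant seventh flat nine has B as its 3rd.
Ab up to B is 3 semitones, a half step wider than a major second, so the interval is augmented.

augmented second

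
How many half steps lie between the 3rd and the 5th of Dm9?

The chord tones of Dmin9 are D–F–A–C–E.
F to A is a major third: 4 semitones.

4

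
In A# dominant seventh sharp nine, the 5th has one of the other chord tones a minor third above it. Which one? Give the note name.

A#7#9 is spelled A#–C##–E#–G#–B##.
The 5th is E#. A minor third above E# is G#.
G# is the chord's 7th.

G#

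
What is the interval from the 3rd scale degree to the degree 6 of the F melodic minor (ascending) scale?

Spelling the F melodic minor (ascending) scale: F G Ab Bb C D E.
That puts Ab below D.
From Ab to D: 6 semitones over a fourth = augmented.

augmented 4th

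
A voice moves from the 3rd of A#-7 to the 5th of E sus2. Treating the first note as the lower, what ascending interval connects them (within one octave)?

A#-7 has C# as its 3rd, and E sus2 has B as its 5th.
7 letter names make it a seventh; at 10 semitones (a half step narrower than major) the quality is minor.

minor 7th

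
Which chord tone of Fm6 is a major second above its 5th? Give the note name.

D

Fm6 (F minor sixth): F–A♭–C–D.
The 5th is C. A major second above C is D.
D is the chord's 6th.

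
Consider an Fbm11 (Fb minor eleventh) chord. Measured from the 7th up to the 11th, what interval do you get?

Spelling the chord: Fb-Abb-Cb-Ebb-Gb-Bbb.
The 7th is Ebb and the 11th is Bbb.
From Ebb to Bbb is 7 semitones, exactly the perfect fifth.

P5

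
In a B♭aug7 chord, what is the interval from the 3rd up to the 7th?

B♭7#5 (B♭ augmented seventh) is spelled B♭-D-F♯-A♭.
The 3rd is D and the 7th is A♭.
5 letter names make it a fifth; at 6 semitones (a half step narrower than perfect) the quality is diminished.
That tritone between 3rd and 7th is what gives the dominant seventh its pull toward resolution.

d5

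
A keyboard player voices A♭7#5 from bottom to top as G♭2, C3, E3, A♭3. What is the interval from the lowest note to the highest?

major ninth

The outer voices are G♭2 and A♭3.
From G♭ to A♭ is 14 semitones, exactly the major ninth.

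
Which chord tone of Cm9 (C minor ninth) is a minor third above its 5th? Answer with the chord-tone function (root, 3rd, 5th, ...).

7th

Spelling the chord: C–Eb–G–Bb–D.
The 5th is G. A minor third above G is Bb.
Bb is the chord's 7th.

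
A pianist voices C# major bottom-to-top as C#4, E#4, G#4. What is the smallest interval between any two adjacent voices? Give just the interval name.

minor third

Adjacent intervals: C#4→E#4 = major third; E#4→G#4 = minor third.
The smallest is E#4 to G#4, a minor third (3 semitones).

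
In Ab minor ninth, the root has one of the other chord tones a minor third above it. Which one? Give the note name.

Cb

The chord tones of Ab minor ninth are Ab–Cb–Eb–Gb–Bb.
The root is Ab. A minor third above Ab is Cb.
Cb is the chord's 3rd.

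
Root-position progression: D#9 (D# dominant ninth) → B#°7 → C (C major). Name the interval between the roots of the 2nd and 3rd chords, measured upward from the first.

d2

The roots are B# and C.
B# up to C is 0 semitones, a whole step narrower than a major second, so the interval is diminished.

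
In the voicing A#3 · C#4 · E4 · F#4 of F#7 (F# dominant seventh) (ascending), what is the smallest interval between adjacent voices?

major second

Adjacent intervals: A#3→C#4 = minor third; C#4→E4 = minor third; E4→F#4 = major second.
The smallest is E4 to F#4, a major second (2 semitones).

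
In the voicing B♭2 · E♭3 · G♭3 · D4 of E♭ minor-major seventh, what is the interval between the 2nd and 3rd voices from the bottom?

m3

Those voices are E♭3 and G♭3.
3 letter names make it a third; at 3 semitones (a half step narrower than major) the quality is minor.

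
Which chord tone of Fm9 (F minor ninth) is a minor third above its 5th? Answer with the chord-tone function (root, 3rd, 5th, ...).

Fmin9 is spelled F–A♭–C–E♭–G.
The 5th is C. A minor third above C is E♭.
E♭ is the chord's 7th.

7th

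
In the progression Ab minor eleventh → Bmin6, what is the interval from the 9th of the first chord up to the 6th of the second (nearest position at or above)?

augmented sixth

The 9th of Ab minor eleventh is Bb; the 6th of Bmin6 is G#.
6 letter names make it a sixth; at 10 semitones (a half step wider than major) the quality is augmented.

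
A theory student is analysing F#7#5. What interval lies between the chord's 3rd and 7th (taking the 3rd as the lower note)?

F#7#5: F# A# C## E.
So we need the interval from A# up to E.
5 letter names make it a fifth; at 6 semitones (a half step narrower than perfect) the quality is diminished.

diminished fifth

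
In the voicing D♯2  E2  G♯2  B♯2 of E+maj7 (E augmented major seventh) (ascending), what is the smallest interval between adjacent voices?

m2

Adjacent intervals: D♯2→E2 = minor second; E2→G♯2 = major third; G♯2→B♯2 = major third.
The smallest is D♯2 to E2, a minor second (1 semitone).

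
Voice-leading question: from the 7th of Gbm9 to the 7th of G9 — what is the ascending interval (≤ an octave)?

Gbm9 has Fb as its 7th, and G9 has F as its 7th.
Fb up to F is 1 semitone, a half step wider than a perfect unison, so the interval is augmented.

augmented unison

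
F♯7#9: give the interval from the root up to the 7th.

F♯7#9 is spelled F♯–A♯–C♯–E–G𝄪.
So we need the interval from F♯ up to E.
F♯ up to E is 10 semitones, a half step narrower than a major seventh, so the interval is minor.

minor seventh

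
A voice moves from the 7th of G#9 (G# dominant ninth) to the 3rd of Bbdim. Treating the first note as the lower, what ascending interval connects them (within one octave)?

The 7th of G#9 (G# dominant ninth) is F#; the 3rd of Bbdim is Db.
From F# to Db: 7 semitones over a sixth = diminished.

diminished sixth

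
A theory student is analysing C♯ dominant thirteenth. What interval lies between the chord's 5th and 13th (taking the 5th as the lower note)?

C♯13: C♯, E♯, G♯, B, D♯, A♯.
5th = G♯; 13th = A♯.
G♯ up to A♯ spans 9 letter names and 14 semitones — a major ninth.

major ninth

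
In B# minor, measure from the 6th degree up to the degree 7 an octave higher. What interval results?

The scale runs B# C## D# E# F## G# A#.
6th degree = G#; 7th scale degree (up an octave) = A#.
From G# to A# is 14 semitones, exactly the major ninth.

major ninth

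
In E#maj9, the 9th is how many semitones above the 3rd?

Spelling the chord: E#–G##–B#–D##–F##.
G## to F## is a minor seventh: 10 semitones.

10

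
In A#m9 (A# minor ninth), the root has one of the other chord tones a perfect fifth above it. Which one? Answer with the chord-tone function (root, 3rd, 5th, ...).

5th

The chord tones of A#m9 (A# minor ninth) are A# C# E# G# B#.
The root is A#. A perfect fifth above A# is E#.
E# is the chord's 5th.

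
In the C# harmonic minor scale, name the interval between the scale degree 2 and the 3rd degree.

The scale runs C# D# E F# G# A B#.
The scale degree 2 is D# and the degree 3 is E.
D# up to E is 1 semitone, a half step narrower than a major second, so the interval is minor.

m2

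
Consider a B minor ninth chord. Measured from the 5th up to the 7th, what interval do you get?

minor 3rd

Bmin9 is spelled B-D-F#-A-C#.
The 5th is F# and the 7th is A.
From F# to A: 3 semitones over a third = minor.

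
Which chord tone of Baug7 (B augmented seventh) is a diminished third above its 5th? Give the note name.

A

Spelling the chord: B–D#–F##–A.
The 5th is F##. A diminished third above F## is A.
A is the chord's 7th.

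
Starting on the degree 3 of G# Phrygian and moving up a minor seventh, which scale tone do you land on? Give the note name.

The scale is G# A B C# D# E F#.
The degree 3 is B; a minor seventh above that is A — scale degree 2.

A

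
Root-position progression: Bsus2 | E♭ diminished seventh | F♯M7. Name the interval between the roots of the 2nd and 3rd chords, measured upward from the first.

A2

The roots are E♭ and F♯.
E♭ up to F♯ is 3 semitones, a half step wider than a major second, so the interval is augmented.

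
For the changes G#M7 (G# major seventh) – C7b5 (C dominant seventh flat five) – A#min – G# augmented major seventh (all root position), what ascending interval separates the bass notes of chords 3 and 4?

minor seventh

The roots are A# and G#.
From A# to G#: 10 semitones over a seventh = minor.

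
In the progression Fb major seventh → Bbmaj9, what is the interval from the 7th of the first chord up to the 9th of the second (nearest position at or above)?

M6

The 7th of Fb major seventh is Eb; the 9th of Bbmaj9 is C.
Counting 6 letters and 9 half steps from Eb gives a major sixth.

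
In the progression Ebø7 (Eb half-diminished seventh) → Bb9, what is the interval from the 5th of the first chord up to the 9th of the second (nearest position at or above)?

Ebø7 (Eb half-diminished seventh) has Bbb as its 5th, and Bb9 has C as its 9th.
From Bbb to C: 3 semitones over a second = augmented.

augmented 2nd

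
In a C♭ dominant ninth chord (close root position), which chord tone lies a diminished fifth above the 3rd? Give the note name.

C♭9 is spelled C♭, E♭, G♭, B𝄫, D♭.
The 3rd is E♭. A diminished fifth above E♭ is B𝄫.
B𝄫 is the chord's 7th.

Bbb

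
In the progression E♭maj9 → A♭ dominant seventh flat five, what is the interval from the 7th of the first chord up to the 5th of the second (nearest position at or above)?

diminished second

The 7th of E♭maj9 is D; the 5th of A♭ dominant seventh flat five is E𝄫.
D up to E𝄫 is 0 semitones, a whole step narrower than a major second, so the interval is diminished.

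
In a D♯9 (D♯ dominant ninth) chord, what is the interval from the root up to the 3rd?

major 3rd

The chord tones of D♯9 (D♯ dominant ninth) are D♯–F𝄪–A♯–C♯–E♯.
That puts D♯ below F𝄪.
Counting 3 letters and 4 half steps from D♯ gives a major third.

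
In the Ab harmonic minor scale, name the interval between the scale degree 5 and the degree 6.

Ab harmonic minor: Ab Bb Cb Db Eb Fb G.
Scale degree 5 = Eb; 6th degree = Fb.
From Eb to Fb: 1 semitone over a second = minor.

minor second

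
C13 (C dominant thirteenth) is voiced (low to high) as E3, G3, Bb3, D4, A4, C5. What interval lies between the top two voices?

Those voices are A4 and C5.
From A to C: 3 semitones over a third = minor.

minor third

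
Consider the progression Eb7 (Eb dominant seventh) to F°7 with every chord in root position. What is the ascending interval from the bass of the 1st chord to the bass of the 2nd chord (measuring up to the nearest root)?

The roots are Eb and F.
Counting 2 letters and 2 half steps from Eb gives a major second.

major second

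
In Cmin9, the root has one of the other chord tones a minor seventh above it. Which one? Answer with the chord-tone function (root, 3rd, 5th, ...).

7th

Cmin9 (C minor ninth) is spelled C-Eb-G-Bb-D.
The root is C. A minor seventh above C is Bb.
Bb is the chord's 7th.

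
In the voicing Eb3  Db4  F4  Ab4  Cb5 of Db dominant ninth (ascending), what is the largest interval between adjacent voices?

minor seventh

Adjacent intervals: Eb3→Db4 = minor seventh; Db4→F4 = major third; F4→Ab4 = minor third; Ab4→Cb5 = minor third.
The largest is Eb3 to Db4, a minor seventh (10 semitones).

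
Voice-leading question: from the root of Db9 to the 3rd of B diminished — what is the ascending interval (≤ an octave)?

Db9 has Db as its root, and B diminished has D as its 3rd.
Db up to D is 1 semitone, a half step wider than a perfect unison, so the interval is augmented.

augmented 1st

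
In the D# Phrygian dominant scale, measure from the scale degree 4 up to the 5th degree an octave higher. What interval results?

major ninth

Spelling the D# Phrygian dominant scale: D# E F## G# A# B C#.
The scale degree 4 is G# and the scale degree 5 (up an octave) is A#.
G# up to A# spans 9 letter names and 14 semitones — a major ninth.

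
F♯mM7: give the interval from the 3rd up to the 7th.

The chord tones of F♯m(maj7) are F♯-A-C♯-E♯.
So we need the interval from A up to E♯.
A up to E♯ is 8 semitones, a half step wider than a perfect fifth, so the interval is augmented.

A5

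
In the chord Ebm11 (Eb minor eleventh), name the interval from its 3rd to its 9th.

Ebm11 (Eb minor eleventh) is spelled Eb–Gb–Bb–Db–F–Ab.
That puts Gb below F.
Counting 7 letters and 11 half steps from Gb gives a major seventh.

major seventh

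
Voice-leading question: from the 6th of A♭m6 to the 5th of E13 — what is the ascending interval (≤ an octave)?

A♭m6 has F as its 6th, and E13 has B as its 5th.
4 letter names make it a fourth; at 6 semitones (a half step wider than perfect) the quality is augmented.

augmented fourth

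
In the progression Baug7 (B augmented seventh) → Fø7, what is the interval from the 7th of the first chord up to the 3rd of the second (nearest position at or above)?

diminished octave

Baug7 (B augmented seventh) has A as its 7th, and Fø7 has Ab as its 3rd.
8 letter names make it an octave; at 11 semitones (a half step narrower than perfect) the quality is diminished.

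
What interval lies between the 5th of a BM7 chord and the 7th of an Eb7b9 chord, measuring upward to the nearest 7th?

BM7 has F# as its 5th, and Eb7b9 has Db as its 7th.
From F# to Db: 7 semitones over a sixth = diminished.

diminished sixth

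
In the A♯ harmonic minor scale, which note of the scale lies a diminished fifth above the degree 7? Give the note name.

The scale is A♯ B♯ C♯ D♯ E♯ F♯ G𝄪.
The degree 7 is G𝄪; a diminished fifth above that is D♯ — scale degree 4.

D#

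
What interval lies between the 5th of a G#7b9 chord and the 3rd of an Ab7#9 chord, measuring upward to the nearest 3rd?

diminished seventh

The 5th of G#7b9 is D#; the 3rd of Ab7#9 is C.
7 letter names make it a seventh; at 9 semitones (a whole step narrower than major) the quality is diminished.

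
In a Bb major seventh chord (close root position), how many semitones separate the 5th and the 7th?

4

BbΔ7 is spelled Bb-D-F-A.
F to A is a major third: 4 semitones.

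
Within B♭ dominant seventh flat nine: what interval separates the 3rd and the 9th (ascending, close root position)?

diminished seventh

Spelling the chord: B♭–D–F–A♭–C♭.
3rd = D; 9th = C♭.
7 letter names make it a seventh; at 9 semitones (a whole step narrower than major) the quality is diminished.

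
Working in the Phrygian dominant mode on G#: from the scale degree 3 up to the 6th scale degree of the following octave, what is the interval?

Spelling the Phrygian dominant mode on G#: G# A B# C# D# E F#.
That puts B# below E.
From B# to E: 16 semitones over an eleventh = diminished.

diminished eleventh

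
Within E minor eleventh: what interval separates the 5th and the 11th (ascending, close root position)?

Em11 is spelled E-G-B-D-F#-A.
5th = B; 11th = A.
7 letter names make it a seventh; at 10 semitones (a half step narrower than major) the quality is minor.

m7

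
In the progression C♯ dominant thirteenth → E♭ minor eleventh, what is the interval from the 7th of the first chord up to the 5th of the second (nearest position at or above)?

C♯ dominant thirteenth has B as its 7th, and E♭ minor eleventh has B♭ as its 5th.
B up to B♭ is 11 semitones, a half step narrower than a perfect octave, so the interval is diminished.

d8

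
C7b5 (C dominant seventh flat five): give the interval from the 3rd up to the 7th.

Spelling the chord: C, E, G♭, B♭.
3rd = E; 7th = B♭.
E up to B♭ is 6 semitones, a half step narrower than a perfect fifth, so the interval is diminished.

diminished fifth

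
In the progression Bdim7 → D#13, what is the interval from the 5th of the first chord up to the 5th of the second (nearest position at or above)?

The 5th of Bdim7 is F; the 5th of D#13 is A#.
From F to A#: 5 semitones over a third = augmented.

augmented third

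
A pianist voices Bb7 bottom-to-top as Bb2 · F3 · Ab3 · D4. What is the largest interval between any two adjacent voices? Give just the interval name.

perfect fifth

Adjacent intervals: Bb2→F3 = perfect fifth; F3→Ab3 = minor third; Ab3→D4 = augmented fourth.
The largest is Bb2 to F3, a perfect fifth (7 semitones).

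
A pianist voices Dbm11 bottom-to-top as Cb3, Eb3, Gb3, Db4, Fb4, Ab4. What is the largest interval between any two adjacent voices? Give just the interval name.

perfect fifth

Adjacent intervals: Cb3→Eb3 = major third; Eb3→Gb3 = minor third; Gb3→Db4 = perfect fifth; Db4→Fb4 = minor third; Fb4→Ab4 = major third.
The largest is Gb3 to Db4, a perfect fifth (7 semitones).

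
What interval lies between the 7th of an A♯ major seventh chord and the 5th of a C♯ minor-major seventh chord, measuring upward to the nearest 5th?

diminished octave

The 7th of A♯ major seventh is G𝄪; the 5th of C♯ minor-major seventh is G♯.
8 letter names make it an octave; at 11 semitones (a half step narrower than perfect) the quality is diminished.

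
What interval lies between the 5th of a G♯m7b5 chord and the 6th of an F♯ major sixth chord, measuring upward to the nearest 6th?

The 5th of G♯m7b5 is D; the 6th of F♯ major sixth is D♯.
1 letter names make it a unison; at 1 semitone (a half step wider than perfect) the quality is augmented.

augmented unison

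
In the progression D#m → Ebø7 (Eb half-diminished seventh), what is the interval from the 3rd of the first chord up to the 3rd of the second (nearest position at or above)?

diminished second

D#m has F# as its 3rd, and Ebø7 (Eb half-diminished seventh) has Gb as its 3rd.
From F# to Gb: 0 semitones over a second = diminished.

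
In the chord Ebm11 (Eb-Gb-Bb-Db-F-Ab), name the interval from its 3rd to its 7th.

3rd = Gb; 7th = Db.
Counting 5 letters and 7 half steps from Gb gives a perfect fifth.

perfect fifth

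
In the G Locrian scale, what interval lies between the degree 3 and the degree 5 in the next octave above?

minor tenth

Spelling the G Locrian scale: G A♭ B♭ C D♭ E♭ F.
That puts B♭ below D♭.
From B♭ to D♭: 15 semitones over a tenth = minor.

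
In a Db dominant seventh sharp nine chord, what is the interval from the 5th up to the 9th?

Db7#9 (Db dominant seventh sharp nine) is spelled Db-F-Ab-Cb-E.
5th = Ab; 9th = E.
5 letter names make it a fifth; at 8 semitones (a half step wider than perfect) the quality is augmented.

A5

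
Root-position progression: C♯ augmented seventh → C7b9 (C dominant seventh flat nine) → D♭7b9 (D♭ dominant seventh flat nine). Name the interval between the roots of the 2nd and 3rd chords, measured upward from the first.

minor second

The roots are C and D♭.
From C to D♭: 1 semitone over a second = minor.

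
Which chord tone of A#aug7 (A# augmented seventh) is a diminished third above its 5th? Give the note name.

A# augmented seventh is spelled A#–C##–E##–G#.
The 5th is E##. A diminished third above E## is G#.
G# is the chord's 7th.

G#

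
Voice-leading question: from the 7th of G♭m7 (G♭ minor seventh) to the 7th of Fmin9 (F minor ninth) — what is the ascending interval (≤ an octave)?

The 7th of G♭m7 (G♭ minor seventh) is F♭; the 7th of Fmin9 (F minor ninth) is E♭.
Counting 7 letters and 11 half steps from F♭ gives a major seventh.

major 7th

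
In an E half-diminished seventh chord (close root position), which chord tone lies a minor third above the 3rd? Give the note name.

Em7b5 (E half-diminished seventh): E G B♭ D.
The 3rd is G. A minor third above G is B♭.
B♭ is the chord's 5th.

Bb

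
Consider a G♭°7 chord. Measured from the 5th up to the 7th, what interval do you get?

minor 3rd

G♭°7 is spelled G♭, B𝄫, D𝄫, F𝄫.
That puts D𝄫 below F𝄫.
From D𝄫 to F𝄫: 3 semitones over a third = minor.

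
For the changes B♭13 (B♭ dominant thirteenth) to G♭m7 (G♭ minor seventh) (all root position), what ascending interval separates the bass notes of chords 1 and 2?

minor 6th

The roots are B♭ and G♭.
B♭ up to G♭ is 8 semitones, a half step narrower than a major sixth, so the interval is minor.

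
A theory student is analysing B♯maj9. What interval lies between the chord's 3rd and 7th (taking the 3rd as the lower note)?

B♯maj9 (B♯ major ninth): B♯-D𝄪-F𝄪-A𝄪-C𝄪.
The 3rd is D𝄪 and the 7th is A𝄪.
From D𝄪 to A𝄪 is 7 semitones, exactly the perfect fifth.

perfect fifth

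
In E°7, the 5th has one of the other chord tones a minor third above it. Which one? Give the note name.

Db

The chord tones of E diminished seventh are E G Bb Db.
The 5th is Bb. A minor third above Bb is Db.
Db is the chord's 7th.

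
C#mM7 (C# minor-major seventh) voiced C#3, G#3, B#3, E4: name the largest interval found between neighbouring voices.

perfect fifth

Adjacent intervals: C#3→G#3 = perfect fifth; G#3→B#3 = major third; B#3→E4 = diminished fourth.
The largest is C#3 to G#3, a perfect fifth (7 semitones).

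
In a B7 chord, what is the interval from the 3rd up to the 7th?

d5

The chord tones of B7 are B–D♯–F♯–A.
3rd = D♯; 7th = A.
5 letter names make it a fifth; at 6 semitones (a half step narrower than perfect) the quality is diminished.
This 3–7 tritone is the characteristic tension at the heart of the dominant sound.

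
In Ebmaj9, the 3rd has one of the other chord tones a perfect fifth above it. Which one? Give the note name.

The chord tones of Ebmaj9 are Eb G Bb D F.
The 3rd is G. A perfect fifth above G is D.
D is the chord's 7th.

D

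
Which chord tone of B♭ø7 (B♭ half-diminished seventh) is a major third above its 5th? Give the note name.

B♭ half-diminished seventh: B♭-D♭-F♭-A♭.
The 5th is F♭. A major third above F♭ is A♭.
A♭ is the chord's 7th.

Ab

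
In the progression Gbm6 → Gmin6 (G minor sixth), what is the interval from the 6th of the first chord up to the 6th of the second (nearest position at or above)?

augmented unison

The 6th of Gbm6 is Eb; the 6th of Gmin6 (G minor sixth) is E.
Eb up to E is 1 semitone, a half step wider than a perfect unison, so the interval is augmented.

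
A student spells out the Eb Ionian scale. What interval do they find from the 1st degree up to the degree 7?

The scale runs Eb F G Ab Bb C D.
So we need the interval from Eb up to D.
Eb up to D spans 7 letter names and 11 semitones — a major seventh.

major seventh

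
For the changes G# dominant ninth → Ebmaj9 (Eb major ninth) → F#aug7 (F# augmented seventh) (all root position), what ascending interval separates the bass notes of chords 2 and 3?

augmented 2nd

The roots are Eb and F#.
2 letter names make it a second; at 3 semitones (a half step wider than major) the quality is augmented.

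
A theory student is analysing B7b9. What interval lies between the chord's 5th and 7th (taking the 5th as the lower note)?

The chord tones of B7b9 are B D# F# A C.
5th = F#; 7th = A.
3 letter names make it a third; at 3 semitones (a half step narrower than major) the quality is minor.

minor 3rd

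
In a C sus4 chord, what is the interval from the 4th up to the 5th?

Csus4 (C sus4): C, F, G.
4th = F; 5th = G.
F up to G spans 2 letter names and 2 semitones — a major second.

major 2nd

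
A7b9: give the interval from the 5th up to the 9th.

A7b9 is spelled A C♯ E G B♭.
The 5th is E and the 9th is B♭.
5 letter names make it a fifth; at 6 semitones (a half step narrower than perfect) the quality is diminished.

diminished fifth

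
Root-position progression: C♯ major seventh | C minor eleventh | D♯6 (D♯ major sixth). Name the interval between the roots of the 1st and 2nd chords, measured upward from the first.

The roots are C♯ and C.
From C♯ to C: 11 semitones over an octave = diminished.

diminished 8th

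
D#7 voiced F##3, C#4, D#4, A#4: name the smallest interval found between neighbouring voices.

Adjacent intervals: F##3→C#4 = diminished fifth; C#4→D#4 = major second; D#4→A#4 = perfect fifth.
The smallest is C#4 to D#4, a major second (2 semitones).

major second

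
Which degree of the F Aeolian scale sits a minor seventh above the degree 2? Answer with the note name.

F

The scale is F G A♭ B♭ C D♭ E♭.
The degree 2 is G; a minor seventh above that is F — scale degree 1.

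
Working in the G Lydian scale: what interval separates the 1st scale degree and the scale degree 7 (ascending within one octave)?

major seventh

G lydian: G A B C# D E F#.
The 1st scale degree is G and the 7th degree is F#.
G up to F# spans 7 letter names and 11 semitones — a major seventh.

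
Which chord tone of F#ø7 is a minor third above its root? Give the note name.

The chord tones of F#ø (F# half-diminished seventh) are F#-A-C-E.
The root is F#. A minor third above F# is A.
A is the chord's 3rd.

A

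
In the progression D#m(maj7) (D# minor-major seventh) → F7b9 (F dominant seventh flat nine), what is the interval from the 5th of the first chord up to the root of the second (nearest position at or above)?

d6

D#m(maj7) (D# minor-major seventh) has A# as its 5th, and F7b9 (F dominant seventh flat nine) has F as its root.
A# up to F is 7 semitones, a whole step narrower than a major sixth, so the interval is diminished.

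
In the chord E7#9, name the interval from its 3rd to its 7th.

E7#9 (E dominant seventh sharp nine): E G♯ B D F𝄪.
The 3rd is G♯ and the 7th is D.
5 letter names make it a fifth; at 6 semitones (a half step narrower than perfect) the quality is diminished.

diminished fifth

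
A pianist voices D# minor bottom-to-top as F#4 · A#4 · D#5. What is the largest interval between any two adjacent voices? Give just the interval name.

Adjacent intervals: F#4→A#4 = major third; A#4→D#5 = perfect fourth.
The largest is A#4 to D#5, a perfect fourth (5 semitones).

P4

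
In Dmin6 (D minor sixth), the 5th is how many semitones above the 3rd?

4

The chord tones of D minor sixth are D-F-A-B.
F to A is a major third: 4 semitones.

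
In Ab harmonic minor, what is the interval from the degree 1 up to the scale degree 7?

Spelling Ab harmonic minor: Ab Bb Cb Db Eb Fb G.
The degree 1 is Ab and the scale degree 7 is G.
Ab up to G spans 7 letter names and 11 semitones — a major seventh.

major seventh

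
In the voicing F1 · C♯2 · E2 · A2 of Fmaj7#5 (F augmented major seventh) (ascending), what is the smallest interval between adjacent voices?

Adjacent intervals: F1→C♯2 = augmented fifth; C♯2→E2 = minor third; E2→A2 = perfect fourth.
The smallest is C♯2 to E2, a minor third (3 semitones).

minor third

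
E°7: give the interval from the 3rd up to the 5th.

m3

Edim7 (E diminished seventh): E G B♭ D♭.
3rd = G; 5th = B♭.
From G to B♭: 3 semitones over a third = minor.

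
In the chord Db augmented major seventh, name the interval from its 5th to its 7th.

Dbmaj7#5: Db, F, A, C.
The 5th is A and the 7th is C.
A up to C is 3 semitones, a half step narrower than a major third, so the interval is minor.

minor third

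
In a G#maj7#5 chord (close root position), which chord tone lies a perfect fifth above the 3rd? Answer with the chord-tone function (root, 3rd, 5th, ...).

7th

The chord tones of G#+maj7 are G#–B#–D##–F##.
The 3rd is B#. A perfect fifth above B# is F##.
F## is the chord's 7th.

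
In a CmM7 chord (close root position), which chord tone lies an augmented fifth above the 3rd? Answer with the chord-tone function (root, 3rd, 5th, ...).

Spelling the chord: C Eb G B.
The 3rd is Eb. An augmented fifth above Eb is B.
B is the chord's 7th.

7th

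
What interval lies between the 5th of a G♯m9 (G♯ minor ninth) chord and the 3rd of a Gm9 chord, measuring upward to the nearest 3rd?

diminished sixth

G♯m9 (G♯ minor ninth) has D♯ as its 5th, and Gm9 has B♭ as its 3rd.
D♯ up to B♭ is 7 semitones, a whole step narrower than a major sixth, so the interval is diminished.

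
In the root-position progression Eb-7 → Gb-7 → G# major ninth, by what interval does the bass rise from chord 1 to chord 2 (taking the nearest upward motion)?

m3

The roots are Eb and Gb.
3 letter names make it a third; at 3 semitones (a half step narrower than major) the quality is minor.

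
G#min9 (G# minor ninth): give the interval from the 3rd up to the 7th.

G#min9 is spelled G# B D# F# A#.
The 3rd is B and the 7th is F#.
From B to F# is 7 semitones, exactly the perfect fifth.

perfect fifth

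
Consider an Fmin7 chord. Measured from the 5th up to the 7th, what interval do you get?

F minor seventh: F–A♭–C–E♭.
5th = C; 7th = E♭.
C up to E♭ is 3 semitones, a half step narrower than a major third, so the interval is minor.

minor third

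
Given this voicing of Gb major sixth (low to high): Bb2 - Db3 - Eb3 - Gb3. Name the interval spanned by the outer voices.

The outer voices are Bb2 and Gb3.
From Bb to Gb: 8 semitones over a sixth = minor.

m6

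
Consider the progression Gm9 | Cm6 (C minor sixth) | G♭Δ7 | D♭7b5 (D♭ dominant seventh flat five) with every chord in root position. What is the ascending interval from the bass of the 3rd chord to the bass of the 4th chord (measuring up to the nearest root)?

The roots are G♭ and D♭.
Counting 5 letters and 7 half steps from G♭ gives a perfect fifth.

P5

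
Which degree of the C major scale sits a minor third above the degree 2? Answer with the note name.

F

The scale is C D E F G A B.
The degree 2 is D; a minor third above that is F — scale degree 4.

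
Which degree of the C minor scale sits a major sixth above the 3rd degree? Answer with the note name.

C

The scale is C D Eb F G Ab Bb.
The 3rd degree is Eb; a major sixth above that is C — scale degree 1.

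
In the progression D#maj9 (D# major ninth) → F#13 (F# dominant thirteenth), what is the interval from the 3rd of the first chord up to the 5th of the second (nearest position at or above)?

D#maj9 (D# major ninth) has F## as its 3rd, and F#13 (F# dominant thirteenth) has C# as its 5th.
F## up to C# is 6 semitones, a half step narrower than a perfect fifth, so the interval is diminished.

diminished fifth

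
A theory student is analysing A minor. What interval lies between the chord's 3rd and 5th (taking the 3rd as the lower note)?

major 3rd

Spelling the chord: A-C-E.
The 3rd is C and the 5th is E.
From C to E is 4 semitones, exactly the major third.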